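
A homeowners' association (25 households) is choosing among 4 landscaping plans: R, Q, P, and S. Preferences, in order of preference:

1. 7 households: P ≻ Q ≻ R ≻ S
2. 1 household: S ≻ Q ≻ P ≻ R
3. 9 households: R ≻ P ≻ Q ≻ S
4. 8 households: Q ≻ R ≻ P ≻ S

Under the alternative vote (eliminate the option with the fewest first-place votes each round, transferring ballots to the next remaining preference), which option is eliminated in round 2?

P

Round 1: R 9, Q 8, P 7, S 1. Eliminate S.
Round 2: R 9, Q 9, P 7. Eliminate P.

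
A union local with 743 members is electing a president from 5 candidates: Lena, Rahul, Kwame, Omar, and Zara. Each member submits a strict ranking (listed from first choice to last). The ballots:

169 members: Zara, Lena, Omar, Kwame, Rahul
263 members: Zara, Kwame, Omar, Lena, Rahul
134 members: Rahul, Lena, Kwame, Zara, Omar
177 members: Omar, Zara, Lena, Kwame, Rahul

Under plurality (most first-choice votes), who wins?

Zara

First-place votes: Lena 0, Rahul 134, Kwame 0, Omar 177, Zara 432.
Zara has the most first-place votes.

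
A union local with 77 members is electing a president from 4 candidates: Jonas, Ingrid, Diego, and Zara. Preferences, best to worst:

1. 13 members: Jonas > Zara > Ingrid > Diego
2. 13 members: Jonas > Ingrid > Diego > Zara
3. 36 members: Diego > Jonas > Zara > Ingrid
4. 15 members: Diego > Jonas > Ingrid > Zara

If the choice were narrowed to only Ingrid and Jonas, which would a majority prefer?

Jonas

Voters preferring Ingrid to Jonas: 0; preferring Jonas to Ingrid: 77.
Jonas wins the head-to-head.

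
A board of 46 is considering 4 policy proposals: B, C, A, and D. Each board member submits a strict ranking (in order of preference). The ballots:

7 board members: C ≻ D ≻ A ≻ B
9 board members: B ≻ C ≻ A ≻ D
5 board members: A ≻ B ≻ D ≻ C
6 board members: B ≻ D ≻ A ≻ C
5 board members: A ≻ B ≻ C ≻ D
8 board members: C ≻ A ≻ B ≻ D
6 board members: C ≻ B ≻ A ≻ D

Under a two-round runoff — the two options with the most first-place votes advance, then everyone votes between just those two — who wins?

B

Round 1 first-place votes: B 15, C 21, A 10, D 0.
C and B advance.
Runoff: C is preferred to B by 21 voters; B by 25.
B wins the runoff.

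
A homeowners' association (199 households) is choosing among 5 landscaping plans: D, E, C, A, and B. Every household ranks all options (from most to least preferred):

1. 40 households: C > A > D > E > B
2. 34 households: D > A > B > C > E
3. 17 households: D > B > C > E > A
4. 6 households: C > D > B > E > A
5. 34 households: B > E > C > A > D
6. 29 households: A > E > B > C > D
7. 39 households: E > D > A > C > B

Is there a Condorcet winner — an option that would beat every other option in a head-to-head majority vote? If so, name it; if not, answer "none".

A vs D: 103–96 for A.
A vs E: 103–96 for A.
A vs C: 102–97 for A.
A vs B: 142–57 for A.
A beats every other option head-to-head.

A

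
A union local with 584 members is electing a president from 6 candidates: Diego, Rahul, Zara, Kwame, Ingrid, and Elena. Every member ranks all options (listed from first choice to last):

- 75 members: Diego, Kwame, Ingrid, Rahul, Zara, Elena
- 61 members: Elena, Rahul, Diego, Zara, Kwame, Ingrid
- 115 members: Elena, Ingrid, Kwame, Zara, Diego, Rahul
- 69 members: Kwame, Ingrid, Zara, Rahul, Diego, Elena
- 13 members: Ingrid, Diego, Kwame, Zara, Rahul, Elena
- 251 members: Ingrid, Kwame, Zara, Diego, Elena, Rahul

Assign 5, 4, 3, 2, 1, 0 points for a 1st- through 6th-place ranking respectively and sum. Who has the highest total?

Ingrid

Diego: 75·5 + 61·3 + 115·1 + 69·1 + 13·4 + 251·2 = 1296
Rahul: 75·2 + 61·4 + 115·0 + 69·2 + 13·1 + 251·0 = 545
Zara: 75·1 + 61·2 + 115·2 + 69·3 + 13·2 + 251·3 = 1413
Kwame: 75·4 + 61·1 + 115·3 + 69·5 + 13·3 + 251·4 = 2094
Ingrid: 75·3 + 61·0 + 115·4 + 69·4 + 13·5 + 251·5 = 2281
Elena: 75·0 + 61·5 + 115·5 + 69·0 + 13·0 + 251·1 = 1131
Ingrid has the highest Borda score (2281).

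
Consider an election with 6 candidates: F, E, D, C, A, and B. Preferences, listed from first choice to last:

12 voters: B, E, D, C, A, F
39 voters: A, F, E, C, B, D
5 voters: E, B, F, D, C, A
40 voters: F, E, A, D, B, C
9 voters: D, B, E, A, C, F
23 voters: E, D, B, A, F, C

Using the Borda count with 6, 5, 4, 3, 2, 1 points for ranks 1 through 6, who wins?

F: 12·1 + 39·5 + 5·4 + 40·6 + 9·1 + 23·2 = 522
E: 12·5 + 39·4 + 5·6 + 40·5 + 9·4 + 23·6 = 620
D: 12·4 + 39·1 + 5·3 + 40·3 + 9·6 + 23·5 = 391
C: 12·3 + 39·3 + 5·2 + 40·1 + 9·2 + 23·1 = 244
A: 12·2 + 39·6 + 5·1 + 40·4 + 9·3 + 23·3 = 519
B: 12·6 + 39·2 + 5·5 + 40·2 + 9·5 + 23·4 = 392
E has the highest Borda score (620).

E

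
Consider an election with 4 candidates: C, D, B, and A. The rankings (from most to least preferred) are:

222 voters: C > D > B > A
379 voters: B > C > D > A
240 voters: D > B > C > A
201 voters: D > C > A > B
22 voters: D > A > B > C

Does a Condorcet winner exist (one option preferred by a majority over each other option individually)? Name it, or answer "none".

Checking pairwise contests:
B beats C 641–423.
C beats D 601–463.
D beats B 685–379.
C beats A 1042–22.
Every option loses at least one head-to-head, so there is no Condorcet winner.

none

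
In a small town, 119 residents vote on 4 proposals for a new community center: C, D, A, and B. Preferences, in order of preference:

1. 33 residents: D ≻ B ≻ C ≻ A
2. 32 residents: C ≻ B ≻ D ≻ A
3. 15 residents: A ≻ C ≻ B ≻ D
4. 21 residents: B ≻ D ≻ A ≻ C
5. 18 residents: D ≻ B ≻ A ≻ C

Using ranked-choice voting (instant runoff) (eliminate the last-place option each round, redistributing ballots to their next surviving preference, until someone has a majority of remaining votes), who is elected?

D

Round 1: C 32, D 51, A 15, B 21. Eliminate A.
Round 2: C 47, D 51, B 21. Eliminate B.
Round 3: C 47, D 72. D has a majority.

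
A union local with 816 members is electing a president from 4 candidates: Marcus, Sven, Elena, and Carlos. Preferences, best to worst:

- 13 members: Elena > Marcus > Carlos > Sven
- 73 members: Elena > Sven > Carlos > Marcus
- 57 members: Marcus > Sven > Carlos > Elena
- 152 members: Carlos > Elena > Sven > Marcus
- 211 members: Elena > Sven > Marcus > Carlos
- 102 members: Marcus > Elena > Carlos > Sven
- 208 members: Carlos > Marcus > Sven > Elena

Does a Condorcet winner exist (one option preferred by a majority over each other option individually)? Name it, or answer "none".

Carlos

Carlos vs Marcus: 433–383 for Carlos.
Carlos vs Sven: 475–341 for Carlos.
Carlos vs Elena: 417–399 for Carlos.
Carlos beats every other option head-to-head.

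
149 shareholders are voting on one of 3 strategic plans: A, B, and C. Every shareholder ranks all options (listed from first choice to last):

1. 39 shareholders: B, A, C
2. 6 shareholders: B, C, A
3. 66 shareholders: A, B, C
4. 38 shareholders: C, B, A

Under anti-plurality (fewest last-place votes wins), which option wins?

B

Last-place votes: A 44, B 0, C 105.
B is ranked last by the fewest voters, so B wins.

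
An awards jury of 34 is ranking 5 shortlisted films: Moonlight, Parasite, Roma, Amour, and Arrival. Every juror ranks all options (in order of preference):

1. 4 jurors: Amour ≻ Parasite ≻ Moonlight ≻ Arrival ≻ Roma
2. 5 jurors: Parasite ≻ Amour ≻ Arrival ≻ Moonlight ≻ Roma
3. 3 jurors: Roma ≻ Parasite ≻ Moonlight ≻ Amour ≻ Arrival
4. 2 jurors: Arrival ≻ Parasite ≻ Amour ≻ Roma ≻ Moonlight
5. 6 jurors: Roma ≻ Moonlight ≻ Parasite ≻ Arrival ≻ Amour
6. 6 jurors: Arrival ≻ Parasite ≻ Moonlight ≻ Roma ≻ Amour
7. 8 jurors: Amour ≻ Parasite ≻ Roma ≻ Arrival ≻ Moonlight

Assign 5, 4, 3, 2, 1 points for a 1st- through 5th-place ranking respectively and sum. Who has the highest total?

Parasite

Moonlight: 4·3 + 5·2 + 3·3 + 2·1 + 6·4 + 6·3 + 8·1 = 83
Parasite: 4·4 + 5·5 + 3·4 + 2·4 + 6·3 + 6·4 + 8·4 = 135
Roma: 4·1 + 5·1 + 3·5 + 2·2 + 6·5 + 6·2 + 8·3 = 94
Amour: 4·5 + 5·4 + 3·2 + 2·3 + 6·1 + 6·1 + 8·5 = 104
Arrival: 4·2 + 5·3 + 3·1 + 2·5 + 6·2 + 6·5 + 8·2 = 94
Parasite has the highest Borda score (135).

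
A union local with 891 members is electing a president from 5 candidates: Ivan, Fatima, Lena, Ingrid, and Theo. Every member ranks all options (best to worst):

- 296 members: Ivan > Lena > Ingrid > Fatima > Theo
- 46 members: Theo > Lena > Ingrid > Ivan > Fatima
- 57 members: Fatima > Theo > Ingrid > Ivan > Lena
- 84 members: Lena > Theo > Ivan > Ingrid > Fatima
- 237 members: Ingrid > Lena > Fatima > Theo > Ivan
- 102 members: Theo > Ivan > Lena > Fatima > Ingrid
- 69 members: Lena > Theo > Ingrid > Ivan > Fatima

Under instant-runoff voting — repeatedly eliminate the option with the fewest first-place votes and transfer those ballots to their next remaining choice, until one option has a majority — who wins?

Theo

Round 1: Ivan 296, Fatima 57, Lena 153, Ingrid 237, Theo 148. Eliminate Fatima.
Round 2: Ivan 296, Lena 153, Ingrid 237, Theo 205. Eliminate Lena.
Round 3: Ivan 296, Ingrid 237, Theo 358. Eliminate Ingrid.
Round 4: Ivan 296, Theo 595. Theo has a majority.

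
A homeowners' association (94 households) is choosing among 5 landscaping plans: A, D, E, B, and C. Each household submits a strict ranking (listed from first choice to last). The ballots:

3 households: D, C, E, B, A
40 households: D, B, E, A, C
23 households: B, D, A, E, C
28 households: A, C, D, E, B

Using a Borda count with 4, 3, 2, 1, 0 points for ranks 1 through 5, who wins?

D

A: 3·0 + 40·1 + 23·2 + 28·4 = 198
D: 3·4 + 40·4 + 23·3 + 28·2 = 297
E: 3·2 + 40·2 + 23·1 + 28·1 = 137
B: 3·1 + 40·3 + 23·4 + 28·0 = 215
C: 3·3 + 40·0 + 23·0 + 28·3 = 93
D has the highest Borda score (297).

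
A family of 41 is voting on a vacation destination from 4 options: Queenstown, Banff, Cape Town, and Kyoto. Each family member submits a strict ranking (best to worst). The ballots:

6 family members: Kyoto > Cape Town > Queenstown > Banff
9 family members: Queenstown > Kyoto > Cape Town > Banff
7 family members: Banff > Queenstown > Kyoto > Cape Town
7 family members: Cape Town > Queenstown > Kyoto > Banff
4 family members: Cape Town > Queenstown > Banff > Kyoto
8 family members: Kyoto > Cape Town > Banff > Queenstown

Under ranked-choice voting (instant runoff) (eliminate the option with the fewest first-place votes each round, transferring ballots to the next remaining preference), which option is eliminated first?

Round 1: Queenstown 9, Banff 7, Cape Town 11, Kyoto 14. Eliminate Banff.

Banff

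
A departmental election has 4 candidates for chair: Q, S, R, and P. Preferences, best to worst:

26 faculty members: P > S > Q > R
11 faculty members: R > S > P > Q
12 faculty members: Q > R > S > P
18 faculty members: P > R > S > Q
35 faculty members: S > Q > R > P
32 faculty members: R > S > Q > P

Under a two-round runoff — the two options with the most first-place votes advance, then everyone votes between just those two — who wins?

R

Round 1 first-place votes: Q 12, S 35, R 43, P 44.
P and R advance.
Runoff: P is preferred to R by 44 voters; R by 90.
R wins the runoff.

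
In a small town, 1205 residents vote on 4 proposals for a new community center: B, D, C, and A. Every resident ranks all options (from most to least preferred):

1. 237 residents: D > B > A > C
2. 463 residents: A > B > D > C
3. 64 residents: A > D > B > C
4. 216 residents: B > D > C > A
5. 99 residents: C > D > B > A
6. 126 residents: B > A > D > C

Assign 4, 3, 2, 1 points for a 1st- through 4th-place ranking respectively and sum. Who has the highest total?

B

B: 237·3 + 463·3 + 64·2 + 216·4 + 99·2 + 126·4 = 3794
D: 237·4 + 463·2 + 64·3 + 216·3 + 99·3 + 126·2 = 3263
C: 237·1 + 463·1 + 64·1 + 216·2 + 99·4 + 126·1 = 1718
A: 237·2 + 463·4 + 64·4 + 216·1 + 99·1 + 126·3 = 3275
B has the highest Borda score (3794).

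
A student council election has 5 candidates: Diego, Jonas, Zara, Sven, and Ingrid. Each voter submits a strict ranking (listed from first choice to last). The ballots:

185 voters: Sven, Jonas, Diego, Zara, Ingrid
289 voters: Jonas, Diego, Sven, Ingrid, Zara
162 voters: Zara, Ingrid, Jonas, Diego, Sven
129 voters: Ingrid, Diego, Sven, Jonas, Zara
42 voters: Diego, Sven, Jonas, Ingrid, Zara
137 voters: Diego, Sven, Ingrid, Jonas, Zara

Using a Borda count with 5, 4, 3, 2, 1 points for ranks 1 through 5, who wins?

Diego: 185·3 + 289·4 + 162·2 + 129·4 + 42·5 + 137·5 = 3446
Jonas: 185·4 + 289·5 + 162·3 + 129·2 + 42·3 + 137·2 = 3329
Zara: 185·2 + 289·1 + 162·5 + 129·1 + 42·1 + 137·1 = 1777
Sven: 185·5 + 289·3 + 162·1 + 129·3 + 42·4 + 137·4 = 3057
Ingrid: 185·1 + 289·2 + 162·4 + 129·5 + 42·2 + 137·3 = 2551
Diego has the highest Borda score (3446).

Diego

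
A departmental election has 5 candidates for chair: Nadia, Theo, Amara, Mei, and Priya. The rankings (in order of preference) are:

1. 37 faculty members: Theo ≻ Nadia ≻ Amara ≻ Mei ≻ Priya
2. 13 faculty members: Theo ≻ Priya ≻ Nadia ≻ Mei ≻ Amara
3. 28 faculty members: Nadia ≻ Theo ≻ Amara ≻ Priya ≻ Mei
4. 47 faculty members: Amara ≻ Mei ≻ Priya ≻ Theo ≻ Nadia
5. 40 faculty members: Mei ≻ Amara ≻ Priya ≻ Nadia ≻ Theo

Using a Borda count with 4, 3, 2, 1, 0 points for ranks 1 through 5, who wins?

Amara

Nadia: 37·3 + 13·2 + 28·4 + 47·0 + 40·1 = 289
Theo: 37·4 + 13·4 + 28·3 + 47·1 + 40·0 = 331
Amara: 37·2 + 13·0 + 28·2 + 47·4 + 40·3 = 438
Mei: 37·1 + 13·1 + 28·0 + 47·3 + 40·4 = 351
Priya: 37·0 + 13·3 + 28·1 + 47·2 + 40·2 = 241
Amara has the highest Borda score (438).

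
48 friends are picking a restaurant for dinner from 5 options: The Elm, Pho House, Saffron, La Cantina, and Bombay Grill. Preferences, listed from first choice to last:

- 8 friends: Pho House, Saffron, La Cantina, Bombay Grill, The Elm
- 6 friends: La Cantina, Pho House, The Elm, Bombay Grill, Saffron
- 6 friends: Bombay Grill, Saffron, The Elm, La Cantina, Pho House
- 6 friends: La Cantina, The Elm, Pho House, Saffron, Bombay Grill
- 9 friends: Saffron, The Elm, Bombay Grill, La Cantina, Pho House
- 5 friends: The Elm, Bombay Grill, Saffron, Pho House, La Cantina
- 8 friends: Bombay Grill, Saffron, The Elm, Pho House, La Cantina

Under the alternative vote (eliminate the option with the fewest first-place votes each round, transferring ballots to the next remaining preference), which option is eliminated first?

The Elm

Round 1: The Elm 5, Pho House 8, Saffron 9, La Cantina 12, Bombay Grill 14. Eliminate The Elm.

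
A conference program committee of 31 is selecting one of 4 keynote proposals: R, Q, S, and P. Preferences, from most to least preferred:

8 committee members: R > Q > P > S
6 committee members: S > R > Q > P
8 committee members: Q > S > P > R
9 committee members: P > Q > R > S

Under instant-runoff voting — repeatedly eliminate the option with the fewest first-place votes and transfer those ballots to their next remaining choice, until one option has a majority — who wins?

Round 1: R 8, Q 8, S 6, P 9. Eliminate S.
Round 2: R 14, Q 8, P 9. Eliminate Q.
Round 3: R 14, P 17. P has a majority.

P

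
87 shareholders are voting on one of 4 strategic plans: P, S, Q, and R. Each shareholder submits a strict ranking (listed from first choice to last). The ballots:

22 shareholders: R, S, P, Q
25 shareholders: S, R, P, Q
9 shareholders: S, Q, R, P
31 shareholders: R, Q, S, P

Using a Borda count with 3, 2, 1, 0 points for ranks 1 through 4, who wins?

P: 22·1 + 25·1 + 9·0 + 31·0 = 47
S: 22·2 + 25·3 + 9·3 + 31·1 = 177
Q: 22·0 + 25·0 + 9·2 + 31·2 = 80
R: 22·3 + 25·2 + 9·1 + 31·3 = 218
R has the highest Borda score (218).

R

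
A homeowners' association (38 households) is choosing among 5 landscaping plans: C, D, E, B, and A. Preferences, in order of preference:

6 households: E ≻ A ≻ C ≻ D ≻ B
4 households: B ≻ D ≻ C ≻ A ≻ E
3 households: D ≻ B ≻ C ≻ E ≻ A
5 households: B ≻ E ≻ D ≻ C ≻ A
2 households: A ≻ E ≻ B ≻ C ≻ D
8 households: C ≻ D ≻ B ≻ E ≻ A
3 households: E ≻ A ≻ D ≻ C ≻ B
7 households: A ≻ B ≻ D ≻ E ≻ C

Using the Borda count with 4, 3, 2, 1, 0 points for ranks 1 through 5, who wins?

C: 6·2 + 4·2 + 3·2 + 5·1 + 2·1 + 8·4 + 3·1 + 7·0 = 68
D: 6·1 + 4·3 + 3·4 + 5·2 + 2·0 + 8·3 + 3·2 + 7·2 = 84
E: 6·4 + 4·0 + 3·1 + 5·3 + 2·3 + 8·1 + 3·4 + 7·1 = 75
B: 6·0 + 4·4 + 3·3 + 5·4 + 2·2 + 8·2 + 3·0 + 7·3 = 86
A: 6·3 + 4·1 + 3·0 + 5·0 + 2·4 + 8·0 + 3·3 + 7·4 = 67
B has the highest Borda score (86).

B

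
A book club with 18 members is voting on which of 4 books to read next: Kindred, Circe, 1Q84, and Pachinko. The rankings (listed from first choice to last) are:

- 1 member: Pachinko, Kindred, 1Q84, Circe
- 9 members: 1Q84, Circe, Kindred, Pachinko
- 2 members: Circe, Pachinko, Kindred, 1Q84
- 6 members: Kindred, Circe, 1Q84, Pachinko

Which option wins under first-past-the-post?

1Q84

First-place votes: Kindred 6, Circe 2, 1Q84 9, Pachinko 1.
1Q84 has the most first-place votes.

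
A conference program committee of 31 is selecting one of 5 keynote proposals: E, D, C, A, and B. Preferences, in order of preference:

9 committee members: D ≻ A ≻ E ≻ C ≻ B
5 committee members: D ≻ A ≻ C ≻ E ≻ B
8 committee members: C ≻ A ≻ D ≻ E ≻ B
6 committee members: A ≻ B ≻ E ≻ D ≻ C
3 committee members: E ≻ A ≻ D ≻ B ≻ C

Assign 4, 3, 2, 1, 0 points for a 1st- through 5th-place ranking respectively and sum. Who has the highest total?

E: 9·2 + 5·1 + 8·1 + 6·2 + 3·4 = 55
D: 9·4 + 5·4 + 8·2 + 6·1 + 3·2 = 84
C: 9·1 + 5·2 + 8·4 + 6·0 + 3·0 = 51
A: 9·3 + 5·3 + 8·3 + 6·4 + 3·3 = 99
B: 9·0 + 5·0 + 8·0 + 6·3 + 3·1 = 21
A has the highest Borda score (99).

A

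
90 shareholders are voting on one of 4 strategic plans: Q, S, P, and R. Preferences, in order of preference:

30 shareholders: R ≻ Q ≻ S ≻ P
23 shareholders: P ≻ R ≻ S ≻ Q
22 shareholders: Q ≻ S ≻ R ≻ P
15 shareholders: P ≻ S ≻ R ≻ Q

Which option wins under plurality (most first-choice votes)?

P

First-place votes: Q 22, S 0, P 38, R 30.
P has the most first-place votes.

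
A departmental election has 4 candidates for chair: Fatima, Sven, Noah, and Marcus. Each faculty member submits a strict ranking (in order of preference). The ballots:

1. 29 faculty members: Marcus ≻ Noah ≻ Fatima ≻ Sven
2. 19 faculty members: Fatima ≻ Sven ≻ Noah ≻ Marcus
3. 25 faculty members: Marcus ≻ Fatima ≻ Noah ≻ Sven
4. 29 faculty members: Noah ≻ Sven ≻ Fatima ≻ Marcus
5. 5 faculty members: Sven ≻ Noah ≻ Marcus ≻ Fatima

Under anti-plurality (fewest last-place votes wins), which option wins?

Last-place votes: Fatima 5, Sven 54, Noah 0, Marcus 48.
Noah is ranked last by the fewest voters, so Noah wins.

Noah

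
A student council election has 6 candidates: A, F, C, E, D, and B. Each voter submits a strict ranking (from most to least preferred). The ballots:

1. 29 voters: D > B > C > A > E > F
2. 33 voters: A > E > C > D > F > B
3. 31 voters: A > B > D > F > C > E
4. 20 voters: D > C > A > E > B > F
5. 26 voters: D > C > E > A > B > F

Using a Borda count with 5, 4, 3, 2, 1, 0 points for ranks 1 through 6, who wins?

D

A: 29·2 + 33·5 + 31·5 + 20·3 + 26·2 = 490
F: 29·0 + 33·1 + 31·2 + 20·0 + 26·0 = 95
C: 29·3 + 33·3 + 31·1 + 20·4 + 26·4 = 401
E: 29·1 + 33·4 + 31·0 + 20·2 + 26·3 = 279
D: 29·5 + 33·2 + 31·3 + 20·5 + 26·5 = 534
B: 29·4 + 33·0 + 31·4 + 20·1 + 26·1 = 286
D has the highest Borda score (534).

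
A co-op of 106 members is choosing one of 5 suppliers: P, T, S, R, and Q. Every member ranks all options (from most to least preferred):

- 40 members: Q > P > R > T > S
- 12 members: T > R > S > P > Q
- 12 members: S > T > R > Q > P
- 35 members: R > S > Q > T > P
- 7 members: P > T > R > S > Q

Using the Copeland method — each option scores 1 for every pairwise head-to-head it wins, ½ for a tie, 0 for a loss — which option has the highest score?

R

P: loses to T, S, R, and Q → score 0.
T: beats P and S; loses to R and Q → score 2.
S: beats P and Q; loses to T and R → score 2.
R: beats P, T, S, and Q → score 4.
Q: beats P and T; loses to S and R → score 2.
R has the best pairwise record.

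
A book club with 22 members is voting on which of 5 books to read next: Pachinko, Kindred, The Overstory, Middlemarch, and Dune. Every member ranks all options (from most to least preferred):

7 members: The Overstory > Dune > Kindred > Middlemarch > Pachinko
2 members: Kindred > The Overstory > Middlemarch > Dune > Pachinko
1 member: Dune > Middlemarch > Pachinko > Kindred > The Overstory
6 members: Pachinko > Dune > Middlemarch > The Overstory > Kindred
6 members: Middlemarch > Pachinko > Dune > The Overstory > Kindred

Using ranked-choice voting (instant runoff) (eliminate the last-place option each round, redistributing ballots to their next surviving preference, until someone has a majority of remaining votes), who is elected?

Round 1: Pachinko 6, Kindred 2, The Overstory 7, Middlemarch 6, Dune 1. Eliminate Dune.
Round 2: Pachinko 6, Kindred 2, The Overstory 7, Middlemarch 7. Eliminate Kindred.
Round 3: Pachinko 6, The Overstory 9, Middlemarch 7. Eliminate Pachinko.
Round 4: The Overstory 9, Middlemarch 13. Middlemarch has a majority.

Middlemarch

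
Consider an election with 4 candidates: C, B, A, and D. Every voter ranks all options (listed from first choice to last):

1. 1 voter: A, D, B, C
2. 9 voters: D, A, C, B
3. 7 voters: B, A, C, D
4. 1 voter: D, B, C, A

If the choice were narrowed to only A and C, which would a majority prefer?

A

Voters preferring A to C: 17; preferring C to A: 1.
A wins the head-to-head.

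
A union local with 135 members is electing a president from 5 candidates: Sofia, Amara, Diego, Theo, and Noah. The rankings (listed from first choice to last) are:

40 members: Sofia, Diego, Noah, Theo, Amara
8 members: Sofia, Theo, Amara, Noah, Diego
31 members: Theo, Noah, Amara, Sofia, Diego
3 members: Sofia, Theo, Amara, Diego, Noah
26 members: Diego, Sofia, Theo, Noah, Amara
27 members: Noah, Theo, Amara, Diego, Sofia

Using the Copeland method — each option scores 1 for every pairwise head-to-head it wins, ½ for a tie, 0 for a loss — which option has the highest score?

Sofia

Sofia: beats Amara, Diego, Theo, and Noah → score 4.
Amara: beats Diego; loses to Sofia, Theo, and Noah → score 1.
Diego: beats Noah; loses to Sofia, Amara, and Theo → score 1.
Theo: beats Amara, Diego, and Noah; loses to Sofia → score 3.
Noah: beats Amara; loses to Sofia, Diego, and Theo → score 1.
Sofia has the best pairwise record.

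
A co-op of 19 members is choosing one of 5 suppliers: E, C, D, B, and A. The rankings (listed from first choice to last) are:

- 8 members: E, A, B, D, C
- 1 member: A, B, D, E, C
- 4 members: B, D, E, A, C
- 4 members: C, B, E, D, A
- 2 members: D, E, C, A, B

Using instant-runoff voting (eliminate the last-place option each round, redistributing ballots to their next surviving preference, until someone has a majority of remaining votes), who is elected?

E

Round 1: E 8, C 4, D 2, B 4, A 1. Eliminate A.
Round 2: E 8, C 4, D 2, B 5. Eliminate D.
Round 3: E 10, C 4, B 5. E has a majority.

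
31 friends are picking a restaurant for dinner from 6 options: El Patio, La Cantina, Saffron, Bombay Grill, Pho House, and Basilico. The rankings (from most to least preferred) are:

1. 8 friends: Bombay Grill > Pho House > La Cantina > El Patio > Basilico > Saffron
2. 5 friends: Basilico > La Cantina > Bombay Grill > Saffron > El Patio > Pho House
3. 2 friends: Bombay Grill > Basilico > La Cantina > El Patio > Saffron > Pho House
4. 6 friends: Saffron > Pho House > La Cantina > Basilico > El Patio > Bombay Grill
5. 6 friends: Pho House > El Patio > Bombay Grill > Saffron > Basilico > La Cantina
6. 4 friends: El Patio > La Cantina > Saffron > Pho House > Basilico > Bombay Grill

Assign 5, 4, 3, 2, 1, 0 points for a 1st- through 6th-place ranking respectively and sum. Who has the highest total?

Pho House

El Patio: 8·2 + 5·1 + 2·2 + 6·1 + 6·4 + 4·5 = 75
La Cantina: 8·3 + 5·4 + 2·3 + 6·3 + 6·0 + 4·4 = 84
Saffron: 8·0 + 5·2 + 2·1 + 6·5 + 6·2 + 4·3 = 66
Bombay Grill: 8·5 + 5·3 + 2·5 + 6·0 + 6·3 + 4·0 = 83
Pho House: 8·4 + 5·0 + 2·0 + 6·4 + 6·5 + 4·2 = 94
Basilico: 8·1 + 5·5 + 2·4 + 6·2 + 6·1 + 4·1 = 63
Pho House has the highest Borda score (94).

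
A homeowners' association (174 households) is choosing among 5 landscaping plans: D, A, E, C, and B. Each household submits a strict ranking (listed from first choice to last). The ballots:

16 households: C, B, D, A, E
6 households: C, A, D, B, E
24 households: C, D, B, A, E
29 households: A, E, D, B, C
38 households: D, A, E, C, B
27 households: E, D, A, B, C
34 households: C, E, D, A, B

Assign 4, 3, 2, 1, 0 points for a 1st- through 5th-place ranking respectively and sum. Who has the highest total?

D: 16·2 + 6·2 + 24·3 + 29·2 + 38·4 + 27·3 + 34·2 = 475
A: 16·1 + 6·3 + 24·1 + 29·4 + 38·3 + 27·2 + 34·1 = 376
E: 16·0 + 6·0 + 24·0 + 29·3 + 38·2 + 27·4 + 34·3 = 373
C: 16·4 + 6·4 + 24·4 + 29·0 + 38·1 + 27·0 + 34·4 = 358
B: 16·3 + 6·1 + 24·2 + 29·1 + 38·0 + 27·1 + 34·0 = 158
D has the highest Borda score (475).

D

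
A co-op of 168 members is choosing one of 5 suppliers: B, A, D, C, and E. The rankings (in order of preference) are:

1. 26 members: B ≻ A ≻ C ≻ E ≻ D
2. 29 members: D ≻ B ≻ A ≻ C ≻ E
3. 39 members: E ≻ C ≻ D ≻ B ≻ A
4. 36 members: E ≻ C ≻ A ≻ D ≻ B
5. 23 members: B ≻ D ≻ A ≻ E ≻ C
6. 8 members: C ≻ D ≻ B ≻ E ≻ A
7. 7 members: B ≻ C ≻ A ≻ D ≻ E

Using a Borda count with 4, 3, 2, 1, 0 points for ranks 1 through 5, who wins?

B

B: 26·4 + 29·3 + 39·1 + 36·0 + 23·4 + 8·2 + 7·4 = 366
A: 26·3 + 29·2 + 39·0 + 36·2 + 23·2 + 8·0 + 7·2 = 268
D: 26·0 + 29·4 + 39·2 + 36·1 + 23·3 + 8·3 + 7·1 = 330
C: 26·2 + 29·1 + 39·3 + 36·3 + 23·0 + 8·4 + 7·3 = 359
E: 26·1 + 29·0 + 39·4 + 36·4 + 23·1 + 8·1 + 7·0 = 357
B has the highest Borda score (366).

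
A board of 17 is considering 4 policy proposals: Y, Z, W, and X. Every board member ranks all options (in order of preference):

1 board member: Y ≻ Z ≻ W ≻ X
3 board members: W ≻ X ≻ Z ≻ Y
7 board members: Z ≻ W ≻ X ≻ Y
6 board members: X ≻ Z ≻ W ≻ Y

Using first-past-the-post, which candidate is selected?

First-place votes: Y 1, Z 7, W 3, X 6.
Z has the most first-place votes.

Z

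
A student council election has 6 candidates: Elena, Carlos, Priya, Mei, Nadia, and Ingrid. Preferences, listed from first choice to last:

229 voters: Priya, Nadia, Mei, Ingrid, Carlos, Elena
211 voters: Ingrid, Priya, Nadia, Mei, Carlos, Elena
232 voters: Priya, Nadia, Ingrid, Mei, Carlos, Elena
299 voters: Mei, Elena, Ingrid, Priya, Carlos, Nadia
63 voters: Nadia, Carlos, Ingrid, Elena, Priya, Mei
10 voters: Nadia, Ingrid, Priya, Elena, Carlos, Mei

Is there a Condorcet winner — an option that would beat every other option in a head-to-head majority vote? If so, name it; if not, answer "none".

Checking pairwise contests:
Carlos beats Elena 735–309.
Priya beats Carlos 981–63.
Ingrid beats Priya 583–461.
Priya beats Mei 745–299.
Priya beats Nadia 971–73.
Mei beats Ingrid 528–516.
Every option loses at least one head-to-head, so there is no Condorcet winner.

none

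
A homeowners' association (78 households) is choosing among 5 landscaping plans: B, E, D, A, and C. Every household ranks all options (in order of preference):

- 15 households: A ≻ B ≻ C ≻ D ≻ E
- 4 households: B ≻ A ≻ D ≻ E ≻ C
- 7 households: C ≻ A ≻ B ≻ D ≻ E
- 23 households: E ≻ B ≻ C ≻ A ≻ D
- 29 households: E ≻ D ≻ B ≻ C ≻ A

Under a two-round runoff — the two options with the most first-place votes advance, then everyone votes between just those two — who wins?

Round 1 first-place votes: B 4, E 52, D 0, A 15, C 7.
E and A advance.
Runoff: E is preferred to A by 52 voters; A by 26.
E wins the runoff.

E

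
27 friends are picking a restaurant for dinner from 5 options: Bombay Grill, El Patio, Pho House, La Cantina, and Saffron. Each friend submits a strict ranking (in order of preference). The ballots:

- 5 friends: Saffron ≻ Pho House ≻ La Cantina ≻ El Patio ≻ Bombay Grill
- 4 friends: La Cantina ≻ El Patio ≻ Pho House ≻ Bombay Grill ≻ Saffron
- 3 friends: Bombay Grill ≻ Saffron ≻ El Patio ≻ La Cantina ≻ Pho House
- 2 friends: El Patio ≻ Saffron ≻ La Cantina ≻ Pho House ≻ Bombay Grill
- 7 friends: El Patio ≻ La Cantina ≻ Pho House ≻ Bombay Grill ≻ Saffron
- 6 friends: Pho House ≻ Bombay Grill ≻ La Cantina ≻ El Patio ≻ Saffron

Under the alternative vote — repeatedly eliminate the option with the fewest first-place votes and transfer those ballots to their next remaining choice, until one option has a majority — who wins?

Round 1: Bombay Grill 3, El Patio 9, Pho House 6, La Cantina 4, Saffron 5. Eliminate Bombay Grill.
Round 2: El Patio 9, Pho House 6, La Cantina 4, Saffron 8. Eliminate La Cantina.
Round 3: El Patio 13, Pho House 6, Saffron 8. Eliminate Pho House.
Round 4: El Patio 19, Saffron 8. El Patio has a majority.

El Patio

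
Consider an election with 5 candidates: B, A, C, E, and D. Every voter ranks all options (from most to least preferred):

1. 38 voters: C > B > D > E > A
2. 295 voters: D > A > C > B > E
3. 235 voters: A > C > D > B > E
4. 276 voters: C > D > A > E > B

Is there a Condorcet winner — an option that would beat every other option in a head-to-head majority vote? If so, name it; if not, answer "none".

Checking pairwise contests:
A beats B 806–38.
D beats A 609–235.
A beats C 530–314.
B beats E 568–276.
C beats D 549–295.
Every option loses at least one head-to-head, so there is no Condorcet winner.

none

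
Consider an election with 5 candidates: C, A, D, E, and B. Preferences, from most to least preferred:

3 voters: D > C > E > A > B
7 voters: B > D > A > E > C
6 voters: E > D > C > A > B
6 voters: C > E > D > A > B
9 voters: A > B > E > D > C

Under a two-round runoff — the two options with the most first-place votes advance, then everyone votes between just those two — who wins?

Round 1 first-place votes: C 6, A 9, D 3, E 6, B 7.
A and B advance.
Runoff: A is preferred to B by 24 voters; B by 7.
A wins the runoff.

A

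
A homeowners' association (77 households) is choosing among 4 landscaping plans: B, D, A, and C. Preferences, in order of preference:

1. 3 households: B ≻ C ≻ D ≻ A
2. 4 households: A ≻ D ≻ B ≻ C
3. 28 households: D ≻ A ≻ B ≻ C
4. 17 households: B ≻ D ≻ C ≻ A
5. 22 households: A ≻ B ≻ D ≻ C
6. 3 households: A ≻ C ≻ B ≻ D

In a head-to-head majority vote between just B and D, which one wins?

Voters preferring B to D: 45; preferring D to B: 32.
B wins the head-to-head.

B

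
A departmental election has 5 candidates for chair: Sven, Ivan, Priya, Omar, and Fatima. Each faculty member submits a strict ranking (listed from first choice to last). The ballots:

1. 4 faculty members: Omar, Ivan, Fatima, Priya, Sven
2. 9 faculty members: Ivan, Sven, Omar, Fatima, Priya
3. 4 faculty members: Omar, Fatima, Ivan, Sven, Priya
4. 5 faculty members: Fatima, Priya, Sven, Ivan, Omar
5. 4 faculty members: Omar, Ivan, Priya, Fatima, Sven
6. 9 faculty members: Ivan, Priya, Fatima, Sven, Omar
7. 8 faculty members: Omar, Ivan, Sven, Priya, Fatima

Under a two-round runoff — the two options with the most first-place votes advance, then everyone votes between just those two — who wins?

Round 1 first-place votes: Sven 0, Ivan 18, Priya 0, Omar 20, Fatima 5.
Omar and Ivan advance.
Runoff: Omar is preferred to Ivan by 20 voters; Ivan by 23.
Ivan wins the runoff.

Ivan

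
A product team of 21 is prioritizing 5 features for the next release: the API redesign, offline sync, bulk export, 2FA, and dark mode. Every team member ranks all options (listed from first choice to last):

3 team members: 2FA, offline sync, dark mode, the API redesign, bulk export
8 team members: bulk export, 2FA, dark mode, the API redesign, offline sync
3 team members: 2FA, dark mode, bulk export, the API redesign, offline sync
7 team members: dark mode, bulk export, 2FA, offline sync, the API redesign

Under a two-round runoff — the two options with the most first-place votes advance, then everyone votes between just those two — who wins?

Round 1 first-place votes: the API redesign 0, offline sync 0, bulk export 8, 2FA 6, dark mode 7.
bulk export and dark mode advance.
Runoff: bulk export is preferred to dark mode by 8 voters; dark mode by 13.
dark mode wins the runoff.

dark mode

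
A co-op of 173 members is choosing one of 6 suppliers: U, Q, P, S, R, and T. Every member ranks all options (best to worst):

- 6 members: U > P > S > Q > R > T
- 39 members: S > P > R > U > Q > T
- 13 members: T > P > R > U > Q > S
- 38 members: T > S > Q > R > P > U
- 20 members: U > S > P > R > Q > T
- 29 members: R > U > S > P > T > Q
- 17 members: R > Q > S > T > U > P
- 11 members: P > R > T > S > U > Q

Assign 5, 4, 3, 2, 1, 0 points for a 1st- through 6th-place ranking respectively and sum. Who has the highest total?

U: 6·5 + 39·2 + 13·2 + 38·0 + 20·5 + 29·4 + 17·1 + 11·1 = 378
Q: 6·2 + 39·1 + 13·1 + 38·3 + 20·1 + 29·0 + 17·4 + 11·0 = 266
P: 6·4 + 39·4 + 13·4 + 38·1 + 20·3 + 29·2 + 17·0 + 11·5 = 443
S: 6·3 + 39·5 + 13·0 + 38·4 + 20·4 + 29·3 + 17·3 + 11·2 = 605
R: 6·1 + 39·3 + 13·3 + 38·2 + 20·2 + 29·5 + 17·5 + 11·4 = 552
T: 6·0 + 39·0 + 13·5 + 38·5 + 20·0 + 29·1 + 17·2 + 11·3 = 351
S has the highest Borda score (605).

S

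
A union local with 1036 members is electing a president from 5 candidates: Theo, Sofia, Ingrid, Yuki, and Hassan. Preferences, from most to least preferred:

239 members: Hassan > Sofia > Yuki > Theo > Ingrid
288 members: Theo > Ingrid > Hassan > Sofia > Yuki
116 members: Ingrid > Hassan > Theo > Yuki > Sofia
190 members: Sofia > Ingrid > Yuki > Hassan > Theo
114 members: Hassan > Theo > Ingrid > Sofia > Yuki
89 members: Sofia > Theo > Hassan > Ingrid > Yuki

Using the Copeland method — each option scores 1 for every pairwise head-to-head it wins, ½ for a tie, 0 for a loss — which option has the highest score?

Hassan

Theo: beats Ingrid and Yuki; ties Sofia; loses to Hassan → score 2.5.
Sofia: beats Yuki; ties Theo and Ingrid; loses to Hassan → score 2.
Ingrid: beats Yuki and Hassan; ties Sofia; loses to Theo → score 2.5.
Yuki: loses to Theo, Sofia, Ingrid, and Hassan → score 0.
Hassan: beats Theo, Sofia, and Yuki; loses to Ingrid → score 3.
Hassan has the best pairwise record.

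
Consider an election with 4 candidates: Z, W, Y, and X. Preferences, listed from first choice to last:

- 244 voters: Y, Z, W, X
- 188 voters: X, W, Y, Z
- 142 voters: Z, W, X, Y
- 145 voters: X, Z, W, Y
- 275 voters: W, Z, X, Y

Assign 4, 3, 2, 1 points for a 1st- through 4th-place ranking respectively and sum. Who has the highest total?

Z: 244·3 + 188·1 + 142·4 + 145·3 + 275·3 = 2748
W: 244·2 + 188·3 + 142·3 + 145·2 + 275·4 = 2868
Y: 244·4 + 188·2 + 142·1 + 145·1 + 275·1 = 1914
X: 244·1 + 188·4 + 142·2 + 145·4 + 275·2 = 2410
W has the highest Borda score (2868).

W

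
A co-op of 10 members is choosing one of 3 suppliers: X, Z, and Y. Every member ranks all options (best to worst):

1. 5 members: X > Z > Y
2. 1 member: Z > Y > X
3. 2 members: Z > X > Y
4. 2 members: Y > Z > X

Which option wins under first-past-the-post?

First-place votes: X 5, Z 3, Y 2.
X has the most first-place votes.

X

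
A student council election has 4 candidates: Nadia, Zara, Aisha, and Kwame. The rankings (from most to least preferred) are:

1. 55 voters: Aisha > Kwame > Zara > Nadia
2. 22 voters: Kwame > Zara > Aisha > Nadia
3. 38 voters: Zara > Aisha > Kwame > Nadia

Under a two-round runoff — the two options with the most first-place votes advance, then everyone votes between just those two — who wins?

Zara

Round 1 first-place votes: Nadia 0, Zara 38, Aisha 55, Kwame 22.
Aisha and Zara advance.
Runoff: Aisha is preferred to Zara by 55 voters; Zara by 60.
Zara wins the runoff.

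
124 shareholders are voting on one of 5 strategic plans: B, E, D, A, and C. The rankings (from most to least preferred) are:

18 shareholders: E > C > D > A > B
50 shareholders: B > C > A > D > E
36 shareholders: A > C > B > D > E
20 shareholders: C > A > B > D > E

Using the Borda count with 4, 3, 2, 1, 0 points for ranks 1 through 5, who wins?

C

B: 18·0 + 50·4 + 36·2 + 20·2 = 312
E: 18·4 + 50·0 + 36·0 + 20·0 = 72
D: 18·2 + 50·1 + 36·1 + 20·1 = 142
A: 18·1 + 50·2 + 36·4 + 20·3 = 322
C: 18·3 + 50·3 + 36·3 + 20·4 = 392
C has the highest Borda score (392).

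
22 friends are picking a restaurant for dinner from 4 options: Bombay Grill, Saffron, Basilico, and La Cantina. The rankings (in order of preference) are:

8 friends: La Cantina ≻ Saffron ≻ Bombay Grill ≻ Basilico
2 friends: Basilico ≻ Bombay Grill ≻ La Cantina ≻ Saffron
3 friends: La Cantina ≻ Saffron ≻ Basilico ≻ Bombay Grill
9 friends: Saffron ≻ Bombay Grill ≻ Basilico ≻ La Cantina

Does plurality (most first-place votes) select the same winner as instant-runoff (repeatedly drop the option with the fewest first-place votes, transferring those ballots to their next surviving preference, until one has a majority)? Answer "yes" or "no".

yes

Plurality — first-place votes: Bombay Grill 0, Saffron 9, Basilico 2, La Cantina 11. Winner: La Cantina.
Instant-runoff — R1 Bombay Grill 0, Saffron 9, Basilico 2, La Cantina 11 (Bombay Grill out); R2 Saffron 9, Basilico 2, La Cantina 11 (Basilico out); R3 Saffron 9, La Cantina 13 (La Cantina winner). Winner: La Cantina.
The two methods agree.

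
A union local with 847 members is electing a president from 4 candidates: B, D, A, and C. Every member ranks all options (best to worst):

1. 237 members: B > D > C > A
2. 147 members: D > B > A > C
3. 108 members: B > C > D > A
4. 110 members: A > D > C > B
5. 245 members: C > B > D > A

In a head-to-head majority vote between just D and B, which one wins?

B

Voters preferring D to B: 257; preferring B to D: 590.
B wins the head-to-head.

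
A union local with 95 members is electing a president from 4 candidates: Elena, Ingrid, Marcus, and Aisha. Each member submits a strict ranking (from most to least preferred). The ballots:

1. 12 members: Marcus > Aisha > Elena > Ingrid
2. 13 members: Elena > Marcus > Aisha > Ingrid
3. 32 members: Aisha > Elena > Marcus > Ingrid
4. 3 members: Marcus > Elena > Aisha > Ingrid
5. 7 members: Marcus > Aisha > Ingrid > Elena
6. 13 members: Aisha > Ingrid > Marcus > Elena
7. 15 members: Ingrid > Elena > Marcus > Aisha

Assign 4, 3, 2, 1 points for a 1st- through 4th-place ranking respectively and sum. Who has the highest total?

Elena: 12·2 + 13·4 + 32·3 + 3·3 + 7·1 + 13·1 + 15·3 = 246
Ingrid: 12·1 + 13·1 + 32·1 + 3·1 + 7·2 + 13·3 + 15·4 = 173
Marcus: 12·4 + 13·3 + 32·2 + 3·4 + 7·4 + 13·2 + 15·2 = 247
Aisha: 12·3 + 13·2 + 32·4 + 3·2 + 7·3 + 13·4 + 15·1 = 284
Aisha has the highest Borda score (284).

Aisha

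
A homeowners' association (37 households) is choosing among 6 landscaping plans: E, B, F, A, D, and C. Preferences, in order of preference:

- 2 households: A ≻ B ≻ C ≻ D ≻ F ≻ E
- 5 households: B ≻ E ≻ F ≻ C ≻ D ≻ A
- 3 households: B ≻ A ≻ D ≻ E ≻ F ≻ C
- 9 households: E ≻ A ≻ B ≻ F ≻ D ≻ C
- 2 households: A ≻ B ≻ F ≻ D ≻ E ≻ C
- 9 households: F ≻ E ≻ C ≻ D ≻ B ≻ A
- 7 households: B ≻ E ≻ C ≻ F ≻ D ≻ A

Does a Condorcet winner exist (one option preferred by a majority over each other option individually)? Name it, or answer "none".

B vs E: 19–18 for B.
B vs F: 28–9 for B.
B vs A: 24–13 for B.
B vs D: 28–9 for B.
B vs C: 28–9 for B.
B beats every other option head-to-head.

B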